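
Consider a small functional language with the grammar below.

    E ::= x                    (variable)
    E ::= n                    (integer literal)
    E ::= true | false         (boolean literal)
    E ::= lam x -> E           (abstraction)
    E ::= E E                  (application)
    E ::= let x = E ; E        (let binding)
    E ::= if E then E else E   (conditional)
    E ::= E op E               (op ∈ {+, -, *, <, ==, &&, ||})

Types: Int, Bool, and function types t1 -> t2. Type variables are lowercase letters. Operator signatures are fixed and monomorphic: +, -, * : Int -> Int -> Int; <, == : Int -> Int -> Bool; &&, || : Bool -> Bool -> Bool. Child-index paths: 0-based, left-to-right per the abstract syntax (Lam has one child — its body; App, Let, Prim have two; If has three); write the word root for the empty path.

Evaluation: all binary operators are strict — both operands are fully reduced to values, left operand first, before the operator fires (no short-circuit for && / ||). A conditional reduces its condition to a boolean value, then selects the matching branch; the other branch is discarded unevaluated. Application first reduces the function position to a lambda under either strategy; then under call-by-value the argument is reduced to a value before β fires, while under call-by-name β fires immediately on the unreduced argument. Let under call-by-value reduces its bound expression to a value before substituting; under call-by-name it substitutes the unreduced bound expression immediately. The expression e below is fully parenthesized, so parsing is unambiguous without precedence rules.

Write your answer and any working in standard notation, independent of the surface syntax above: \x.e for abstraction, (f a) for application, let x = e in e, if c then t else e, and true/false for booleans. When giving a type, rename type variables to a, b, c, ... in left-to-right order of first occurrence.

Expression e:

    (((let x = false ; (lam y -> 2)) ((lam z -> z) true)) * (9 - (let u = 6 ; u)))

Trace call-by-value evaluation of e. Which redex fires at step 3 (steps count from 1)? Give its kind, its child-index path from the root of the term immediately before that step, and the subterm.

Answer: beta at 0 : ((\y.2) true)

Trace:
step 0: (((let x = false in (\y.2)) ((\z.z) true)) * (9 - (let u = 6 in u)))
step 1: [let@0.0] (((\y.2) ((\z.z) true)) * (9 - (let u = 6 in u)))
step 2: [beta@0.1] (((\y.2) true) * (9 - (let u = 6 in u)))
step 3: [beta@0] (2 * (9 - (let u = 6 in u)))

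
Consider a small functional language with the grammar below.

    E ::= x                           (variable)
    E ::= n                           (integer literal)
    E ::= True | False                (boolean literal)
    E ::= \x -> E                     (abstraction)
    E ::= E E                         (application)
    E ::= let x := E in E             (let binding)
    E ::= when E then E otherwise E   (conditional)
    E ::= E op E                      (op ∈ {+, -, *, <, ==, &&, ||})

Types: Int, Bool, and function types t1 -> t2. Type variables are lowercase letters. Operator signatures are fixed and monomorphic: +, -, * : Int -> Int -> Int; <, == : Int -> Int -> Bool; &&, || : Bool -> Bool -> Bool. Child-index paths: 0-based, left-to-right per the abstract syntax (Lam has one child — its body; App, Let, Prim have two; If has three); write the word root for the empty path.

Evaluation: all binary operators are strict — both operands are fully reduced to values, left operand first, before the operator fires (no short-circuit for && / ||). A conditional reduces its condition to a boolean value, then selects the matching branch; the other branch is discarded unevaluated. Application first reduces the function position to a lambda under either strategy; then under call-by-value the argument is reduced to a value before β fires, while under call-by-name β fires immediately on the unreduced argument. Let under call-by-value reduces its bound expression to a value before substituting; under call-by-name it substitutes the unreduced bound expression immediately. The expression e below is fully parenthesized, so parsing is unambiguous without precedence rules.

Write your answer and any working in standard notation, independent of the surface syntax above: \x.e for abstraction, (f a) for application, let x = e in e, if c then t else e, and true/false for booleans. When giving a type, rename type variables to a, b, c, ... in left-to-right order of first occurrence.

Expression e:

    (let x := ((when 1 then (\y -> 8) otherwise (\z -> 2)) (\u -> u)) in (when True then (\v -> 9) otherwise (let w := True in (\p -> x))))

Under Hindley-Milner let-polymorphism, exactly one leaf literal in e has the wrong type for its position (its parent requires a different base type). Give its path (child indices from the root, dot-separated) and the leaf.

Answer: 0.0.0 : 1

Working:
  unify Int ~ Bool
  FAIL: mismatch Int ~ Bool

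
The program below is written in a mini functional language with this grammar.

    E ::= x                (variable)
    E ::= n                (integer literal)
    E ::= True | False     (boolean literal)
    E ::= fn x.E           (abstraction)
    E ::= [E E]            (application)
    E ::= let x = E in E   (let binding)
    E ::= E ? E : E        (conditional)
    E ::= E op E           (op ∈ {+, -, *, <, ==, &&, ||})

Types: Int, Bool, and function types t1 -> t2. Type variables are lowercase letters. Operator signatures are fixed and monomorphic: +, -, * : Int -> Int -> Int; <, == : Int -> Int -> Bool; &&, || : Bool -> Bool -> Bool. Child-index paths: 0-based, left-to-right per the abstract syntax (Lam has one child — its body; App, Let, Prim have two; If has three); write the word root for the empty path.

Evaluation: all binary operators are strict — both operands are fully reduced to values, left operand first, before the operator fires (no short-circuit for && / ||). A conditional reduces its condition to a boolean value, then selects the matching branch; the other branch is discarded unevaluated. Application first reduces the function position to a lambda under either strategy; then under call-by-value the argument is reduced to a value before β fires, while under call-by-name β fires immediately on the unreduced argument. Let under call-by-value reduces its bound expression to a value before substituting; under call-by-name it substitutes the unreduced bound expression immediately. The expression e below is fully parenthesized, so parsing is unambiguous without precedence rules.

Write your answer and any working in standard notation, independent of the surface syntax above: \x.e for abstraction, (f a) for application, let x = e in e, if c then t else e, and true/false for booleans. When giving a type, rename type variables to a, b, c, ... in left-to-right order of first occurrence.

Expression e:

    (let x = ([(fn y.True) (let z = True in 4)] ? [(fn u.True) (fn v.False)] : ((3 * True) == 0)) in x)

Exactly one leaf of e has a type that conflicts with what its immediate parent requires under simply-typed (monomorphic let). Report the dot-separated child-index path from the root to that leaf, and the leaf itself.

Working:
\y._ : a -> Bool
let z : Bool
  unify a -> Bool ~ Int -> b
  unify a ~ Int
  unify Bool ~ b
_ _ : Bool
  unify Bool ~ Bool
\u._ : c -> Bool
\v._ : d -> Bool
  unify c -> Bool ~ (d -> Bool) -> e
  unify c ~ d -> Bool
  unify Bool ~ e
_ _ : Bool
  unify Int ~ Int
  unify Bool ~ Int
  FAIL: mismatch Bool ~ Int

Answer: 0.2.0.1 : true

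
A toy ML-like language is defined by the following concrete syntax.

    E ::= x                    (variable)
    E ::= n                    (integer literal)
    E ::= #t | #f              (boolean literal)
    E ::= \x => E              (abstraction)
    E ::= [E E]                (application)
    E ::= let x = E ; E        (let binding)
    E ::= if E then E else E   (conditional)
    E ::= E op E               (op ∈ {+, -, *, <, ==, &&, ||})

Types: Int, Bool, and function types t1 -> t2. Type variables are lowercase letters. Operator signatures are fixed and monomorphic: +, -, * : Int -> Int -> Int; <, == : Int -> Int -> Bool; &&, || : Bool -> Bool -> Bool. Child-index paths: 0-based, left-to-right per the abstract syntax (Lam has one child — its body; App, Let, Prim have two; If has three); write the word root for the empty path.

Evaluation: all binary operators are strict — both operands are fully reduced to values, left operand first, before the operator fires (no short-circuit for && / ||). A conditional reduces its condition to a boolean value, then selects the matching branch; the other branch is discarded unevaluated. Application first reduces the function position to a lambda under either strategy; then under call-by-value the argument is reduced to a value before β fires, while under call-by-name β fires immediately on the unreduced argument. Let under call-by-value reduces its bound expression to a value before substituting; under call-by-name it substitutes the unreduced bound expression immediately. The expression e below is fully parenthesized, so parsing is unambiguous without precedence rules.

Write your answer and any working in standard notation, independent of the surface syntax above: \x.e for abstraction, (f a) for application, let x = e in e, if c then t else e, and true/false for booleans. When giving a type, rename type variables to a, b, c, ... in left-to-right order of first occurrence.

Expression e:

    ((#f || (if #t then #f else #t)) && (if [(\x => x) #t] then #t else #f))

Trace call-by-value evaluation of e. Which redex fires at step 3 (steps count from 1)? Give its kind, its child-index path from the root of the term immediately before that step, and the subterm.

Derivation:
step 0: ((false || (if true then false else true)) && (if ((\x.x) true) then true else false))
step 1: [if@0.1] ((false || false) && (if ((\x.x) true) then true else false))
step 2: [delta@0] (false && (if ((\x.x) true) then true else false))
step 3: [beta@1.0] (false && (if true then true else false))

Answer: beta at 1.0 : ((\x.x) true)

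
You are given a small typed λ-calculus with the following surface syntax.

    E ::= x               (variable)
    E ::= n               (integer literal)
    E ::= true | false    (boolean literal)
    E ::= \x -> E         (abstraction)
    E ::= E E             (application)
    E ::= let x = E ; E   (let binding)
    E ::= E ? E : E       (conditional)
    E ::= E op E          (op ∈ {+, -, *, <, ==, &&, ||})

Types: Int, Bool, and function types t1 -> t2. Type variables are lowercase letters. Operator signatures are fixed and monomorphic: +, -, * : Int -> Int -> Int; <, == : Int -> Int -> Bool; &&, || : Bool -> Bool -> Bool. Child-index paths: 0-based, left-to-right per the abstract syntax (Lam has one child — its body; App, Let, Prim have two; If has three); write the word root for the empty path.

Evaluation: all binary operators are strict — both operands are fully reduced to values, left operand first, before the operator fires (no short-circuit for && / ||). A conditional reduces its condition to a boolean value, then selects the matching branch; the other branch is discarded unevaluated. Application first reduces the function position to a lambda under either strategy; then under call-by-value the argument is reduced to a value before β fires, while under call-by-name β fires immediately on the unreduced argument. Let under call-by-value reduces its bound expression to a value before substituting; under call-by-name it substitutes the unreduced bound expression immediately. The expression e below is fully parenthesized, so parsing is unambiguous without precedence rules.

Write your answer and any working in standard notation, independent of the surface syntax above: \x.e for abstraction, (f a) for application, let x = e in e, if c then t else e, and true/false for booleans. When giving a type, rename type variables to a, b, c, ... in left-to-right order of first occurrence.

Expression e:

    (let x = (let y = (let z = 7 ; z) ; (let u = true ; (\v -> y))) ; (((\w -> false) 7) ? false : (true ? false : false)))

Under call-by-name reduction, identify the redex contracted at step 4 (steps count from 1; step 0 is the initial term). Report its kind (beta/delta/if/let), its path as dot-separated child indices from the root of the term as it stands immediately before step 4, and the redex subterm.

Derivation:
step 0: (let x = (let y = (let z = 7 in z) in (let u = true in (\v.y))) in (if ((\w.false) 7) then false else (if true then false else false)))
step 1: [let@root] (if ((\w.false) 7) then false else (if true then false else false))
step 2: [beta@0] (if false then false else (if true then false else false))
step 3: [if@root] (if true then false else false)
step 4: [if@root] false

Answer: if at root : (if true then false else false)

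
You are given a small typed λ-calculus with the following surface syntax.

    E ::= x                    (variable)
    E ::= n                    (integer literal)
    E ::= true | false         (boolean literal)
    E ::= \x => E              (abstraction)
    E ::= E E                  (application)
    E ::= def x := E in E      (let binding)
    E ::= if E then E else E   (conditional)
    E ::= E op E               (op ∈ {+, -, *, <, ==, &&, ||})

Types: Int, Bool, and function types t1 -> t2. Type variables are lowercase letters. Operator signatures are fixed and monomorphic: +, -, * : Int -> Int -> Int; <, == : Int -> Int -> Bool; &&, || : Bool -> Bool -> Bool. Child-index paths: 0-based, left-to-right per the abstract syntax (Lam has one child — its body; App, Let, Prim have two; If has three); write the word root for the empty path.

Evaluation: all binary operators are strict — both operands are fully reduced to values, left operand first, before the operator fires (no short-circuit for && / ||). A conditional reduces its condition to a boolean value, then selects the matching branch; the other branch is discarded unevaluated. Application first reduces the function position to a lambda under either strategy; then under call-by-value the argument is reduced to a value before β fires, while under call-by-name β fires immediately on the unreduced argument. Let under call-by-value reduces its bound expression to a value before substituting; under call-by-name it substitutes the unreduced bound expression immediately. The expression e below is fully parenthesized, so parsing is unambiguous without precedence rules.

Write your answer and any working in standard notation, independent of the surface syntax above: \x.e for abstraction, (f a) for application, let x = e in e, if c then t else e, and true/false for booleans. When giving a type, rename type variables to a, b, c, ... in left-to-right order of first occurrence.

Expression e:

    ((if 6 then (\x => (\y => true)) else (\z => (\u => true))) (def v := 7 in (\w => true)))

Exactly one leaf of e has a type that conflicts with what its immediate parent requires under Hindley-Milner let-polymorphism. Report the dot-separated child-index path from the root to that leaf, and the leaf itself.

Trace:
  unify Int ~ Bool
  FAIL: mismatch Int ~ Bool

Answer: 0.0 : 6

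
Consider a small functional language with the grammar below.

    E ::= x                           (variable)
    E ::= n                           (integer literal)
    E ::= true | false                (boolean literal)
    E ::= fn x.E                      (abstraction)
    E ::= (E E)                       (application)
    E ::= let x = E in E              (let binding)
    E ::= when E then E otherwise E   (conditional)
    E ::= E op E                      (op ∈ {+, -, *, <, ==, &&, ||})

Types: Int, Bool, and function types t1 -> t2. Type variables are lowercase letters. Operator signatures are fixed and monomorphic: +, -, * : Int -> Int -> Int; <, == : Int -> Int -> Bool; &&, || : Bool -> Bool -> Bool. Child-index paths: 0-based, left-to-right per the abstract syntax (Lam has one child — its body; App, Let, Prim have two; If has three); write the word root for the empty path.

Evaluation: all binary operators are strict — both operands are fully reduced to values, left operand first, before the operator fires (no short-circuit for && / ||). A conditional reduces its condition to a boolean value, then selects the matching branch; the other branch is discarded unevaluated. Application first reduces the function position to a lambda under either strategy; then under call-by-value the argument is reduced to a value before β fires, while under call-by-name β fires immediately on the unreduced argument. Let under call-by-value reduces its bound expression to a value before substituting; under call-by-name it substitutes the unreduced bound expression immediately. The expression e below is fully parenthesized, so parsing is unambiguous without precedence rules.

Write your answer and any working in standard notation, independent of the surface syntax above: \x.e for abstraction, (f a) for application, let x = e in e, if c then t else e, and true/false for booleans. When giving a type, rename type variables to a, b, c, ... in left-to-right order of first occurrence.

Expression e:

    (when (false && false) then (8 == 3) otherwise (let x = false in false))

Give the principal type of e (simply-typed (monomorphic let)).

Working:
  unify Bool ~ Bool
  unify Bool ~ Bool
  unify Bool ~ Bool
  unify Int ~ Int
  unify Int ~ Int
let x : Bool
  unify Bool ~ Bool

Answer: Bool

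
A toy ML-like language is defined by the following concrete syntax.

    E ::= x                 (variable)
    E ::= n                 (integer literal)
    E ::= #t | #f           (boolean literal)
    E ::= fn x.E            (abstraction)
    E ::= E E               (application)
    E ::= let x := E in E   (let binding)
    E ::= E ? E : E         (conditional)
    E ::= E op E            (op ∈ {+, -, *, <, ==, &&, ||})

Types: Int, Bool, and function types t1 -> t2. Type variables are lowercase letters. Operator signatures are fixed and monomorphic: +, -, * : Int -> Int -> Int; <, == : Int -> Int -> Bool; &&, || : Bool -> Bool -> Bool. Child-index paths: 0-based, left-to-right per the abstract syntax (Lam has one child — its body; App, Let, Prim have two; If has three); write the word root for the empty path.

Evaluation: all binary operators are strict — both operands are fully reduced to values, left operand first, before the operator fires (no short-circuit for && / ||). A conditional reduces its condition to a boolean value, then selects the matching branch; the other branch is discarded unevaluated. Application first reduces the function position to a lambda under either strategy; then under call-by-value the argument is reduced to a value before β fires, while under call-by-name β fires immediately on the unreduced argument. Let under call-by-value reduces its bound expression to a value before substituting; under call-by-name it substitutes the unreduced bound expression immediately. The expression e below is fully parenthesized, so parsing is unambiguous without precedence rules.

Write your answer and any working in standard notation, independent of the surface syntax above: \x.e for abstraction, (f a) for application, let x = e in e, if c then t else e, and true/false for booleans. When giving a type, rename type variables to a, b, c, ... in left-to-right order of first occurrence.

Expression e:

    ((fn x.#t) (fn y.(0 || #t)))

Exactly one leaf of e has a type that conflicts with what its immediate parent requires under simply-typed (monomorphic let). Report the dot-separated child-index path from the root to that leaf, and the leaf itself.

Answer: 1.0.0 : 0

Working:
\x._ : a -> Bool
  unify Int ~ Bool
  FAIL: mismatch Int ~ Bool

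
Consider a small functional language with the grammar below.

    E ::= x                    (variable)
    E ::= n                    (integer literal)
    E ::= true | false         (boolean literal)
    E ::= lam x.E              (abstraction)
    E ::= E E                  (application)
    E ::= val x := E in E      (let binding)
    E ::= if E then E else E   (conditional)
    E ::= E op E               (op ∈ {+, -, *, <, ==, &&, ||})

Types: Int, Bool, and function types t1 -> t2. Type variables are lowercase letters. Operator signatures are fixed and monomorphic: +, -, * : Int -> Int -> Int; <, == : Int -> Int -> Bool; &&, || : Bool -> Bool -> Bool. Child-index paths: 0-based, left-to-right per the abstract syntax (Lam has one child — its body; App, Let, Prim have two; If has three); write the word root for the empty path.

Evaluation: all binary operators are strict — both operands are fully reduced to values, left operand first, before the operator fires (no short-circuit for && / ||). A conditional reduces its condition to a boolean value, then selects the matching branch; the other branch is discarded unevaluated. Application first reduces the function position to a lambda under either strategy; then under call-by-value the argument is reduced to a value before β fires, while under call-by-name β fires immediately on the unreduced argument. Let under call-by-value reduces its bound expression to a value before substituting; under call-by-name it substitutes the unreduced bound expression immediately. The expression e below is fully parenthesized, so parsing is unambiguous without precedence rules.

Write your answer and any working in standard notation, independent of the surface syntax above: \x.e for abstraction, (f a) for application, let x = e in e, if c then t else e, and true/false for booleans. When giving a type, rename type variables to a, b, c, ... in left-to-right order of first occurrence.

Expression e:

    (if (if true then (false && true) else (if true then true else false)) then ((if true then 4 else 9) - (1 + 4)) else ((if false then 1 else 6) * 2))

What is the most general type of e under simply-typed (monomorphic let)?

Trace:
  unify Bool ~ Bool
  unify Bool ~ Bool
  unify Bool ~ Bool
  unify Bool ~ Bool
  unify Bool ~ Bool
  unify Bool ~ Bool
  unify Bool ~ Bool
  unify Bool ~ Bool
  unify Int ~ Int
  unify Int ~ Int
  unify Int ~ Int
  unify Int ~ Int
  unify Int ~ Int
  unify Bool ~ Bool
  unify Int ~ Int
  unify Int ~ Int
  unify Int ~ Int
  unify Int ~ Int

Answer: Int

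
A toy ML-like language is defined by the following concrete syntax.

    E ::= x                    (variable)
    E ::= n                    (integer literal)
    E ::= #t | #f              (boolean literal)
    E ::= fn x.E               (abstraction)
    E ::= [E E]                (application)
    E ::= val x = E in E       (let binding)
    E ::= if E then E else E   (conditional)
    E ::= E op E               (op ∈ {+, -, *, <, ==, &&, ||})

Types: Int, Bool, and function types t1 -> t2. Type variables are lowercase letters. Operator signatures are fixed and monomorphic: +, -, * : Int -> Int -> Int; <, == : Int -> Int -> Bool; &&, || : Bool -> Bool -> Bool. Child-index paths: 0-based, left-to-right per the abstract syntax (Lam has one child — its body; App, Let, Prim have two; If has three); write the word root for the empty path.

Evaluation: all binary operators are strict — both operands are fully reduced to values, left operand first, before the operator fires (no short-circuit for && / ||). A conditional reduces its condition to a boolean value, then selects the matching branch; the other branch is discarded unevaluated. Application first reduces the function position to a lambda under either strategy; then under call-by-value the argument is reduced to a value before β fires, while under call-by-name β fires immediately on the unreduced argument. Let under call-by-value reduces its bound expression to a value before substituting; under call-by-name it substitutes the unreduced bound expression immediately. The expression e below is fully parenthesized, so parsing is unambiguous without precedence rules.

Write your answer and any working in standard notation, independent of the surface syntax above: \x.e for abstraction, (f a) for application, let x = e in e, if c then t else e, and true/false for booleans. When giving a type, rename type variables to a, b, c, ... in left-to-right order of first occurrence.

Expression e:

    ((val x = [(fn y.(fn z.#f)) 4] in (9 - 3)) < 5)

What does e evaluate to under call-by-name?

Working:
step 0: ((let x = ((\y.(\z.false)) 4) in (9 - 3)) < 5)
step 1: [let@0] ((9 - 3) < 5)
step 2: [delta@0] (6 < 5)
step 3: [delta@root] false

Answer: false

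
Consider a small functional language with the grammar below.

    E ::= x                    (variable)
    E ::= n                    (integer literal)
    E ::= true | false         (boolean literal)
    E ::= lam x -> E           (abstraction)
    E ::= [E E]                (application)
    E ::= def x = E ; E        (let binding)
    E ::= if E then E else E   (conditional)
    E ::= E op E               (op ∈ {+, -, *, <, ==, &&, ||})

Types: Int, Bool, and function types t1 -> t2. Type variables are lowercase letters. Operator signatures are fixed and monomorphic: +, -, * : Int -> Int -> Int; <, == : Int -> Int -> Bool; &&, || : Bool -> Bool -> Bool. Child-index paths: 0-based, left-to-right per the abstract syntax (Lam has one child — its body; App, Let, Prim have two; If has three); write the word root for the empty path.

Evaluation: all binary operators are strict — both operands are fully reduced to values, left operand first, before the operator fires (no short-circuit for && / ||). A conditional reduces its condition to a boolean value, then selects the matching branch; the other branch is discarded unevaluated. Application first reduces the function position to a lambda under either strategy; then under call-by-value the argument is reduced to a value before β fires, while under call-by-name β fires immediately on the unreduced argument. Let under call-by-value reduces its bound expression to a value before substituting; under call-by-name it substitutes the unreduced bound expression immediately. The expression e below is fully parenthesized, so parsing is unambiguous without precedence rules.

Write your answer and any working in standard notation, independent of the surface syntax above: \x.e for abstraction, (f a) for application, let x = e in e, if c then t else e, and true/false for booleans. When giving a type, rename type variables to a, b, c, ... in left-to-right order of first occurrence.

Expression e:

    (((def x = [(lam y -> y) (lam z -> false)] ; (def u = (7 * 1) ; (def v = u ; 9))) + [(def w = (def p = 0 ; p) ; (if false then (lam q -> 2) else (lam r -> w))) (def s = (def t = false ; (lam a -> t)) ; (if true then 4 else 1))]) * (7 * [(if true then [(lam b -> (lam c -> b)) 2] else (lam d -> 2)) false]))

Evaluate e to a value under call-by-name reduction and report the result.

Answer: 126

Derivation:
step 0: (((let x = ((\y.y) (\z.false)) in (let u = (7 * 1) in (let v = u in 9))) + ((let w = (let p = 0 in p) in (if false then (\q.2) else (\r.w))) (let s = (let t = false in (\a.t)) in (if true then 4 else 1)))) * (7 * ((if true then ((\b.(\c.b)) 2) else (\d.2)) false)))
step 1: [let@0.0] (((let u = (7 * 1) in (let v = u in 9)) + ((let w = (let p = 0 in p) in (if false then (\q.2) else (\r.w))) (let s = (let t = false in (\a.t)) in (if true then 4 else 1)))) * (7 * ((if true then ((\b.(\c.b)) 2) else (\d.2)) false)))
step 2: [let@0.0] (((let v = (7 * 1) in 9) + ((let w = (let p = 0 in p) in (if false then (\q.2) else (\r.w))) (let s = (let t = false in (\a.t)) in (if true then 4 else 1)))) * (7 * ((if true then ((\b.(\c.b)) 2) else (\d.2)) false)))
step 3: [let@0.0] ((9 + ((let w = (let p = 0 in p) in (if false then (\q.2) else (\r.w))) (let s = (let t = false in (\a.t)) in (if true then 4 else 1)))) * (7 * ((if true then ((\b.(\c.b)) 2) else (\d.2)) false)))
step 4: [let@0.1.0] ((9 + ((if false then (\q.2) else (\r.(let p = 0 in p))) (let s = (let t = false in (\a.t)) in (if true then 4 else 1)))) * (7 * ((if true then ((\b.(\c.b)) 2) else (\d.2)) false)))
step 5: [if@0.1.0] ((9 + ((\r.(let p = 0 in p)) (let s = (let t = false in (\a.t)) in (if true then 4 else 1)))) * (7 * ((if true then ((\b.(\c.b)) 2) else (\d.2)) false)))
step 6: [beta@0.1] ((9 + (let p = 0 in p)) * (7 * ((if true then ((\b.(\c.b)) 2) else (\d.2)) false)))
step 7: [let@0.1] ((9 + 0) * (7 * ((if true then ((\b.(\c.b)) 2) else (\d.2)) false)))
step 8: [delta@0] (9 * (7 * ((if true then ((\b.(\c.b)) 2) else (\d.2)) false)))
step 9: [if@1.1.0] (9 * (7 * (((\b.(\c.b)) 2) false)))
step 10: [beta@1.1.0] (9 * (7 * ((\c.2) false)))
step 11: [beta@1.1] (9 * (7 * 2))
step 12: [delta@1] (9 * 14)
step 13: [delta@root] 126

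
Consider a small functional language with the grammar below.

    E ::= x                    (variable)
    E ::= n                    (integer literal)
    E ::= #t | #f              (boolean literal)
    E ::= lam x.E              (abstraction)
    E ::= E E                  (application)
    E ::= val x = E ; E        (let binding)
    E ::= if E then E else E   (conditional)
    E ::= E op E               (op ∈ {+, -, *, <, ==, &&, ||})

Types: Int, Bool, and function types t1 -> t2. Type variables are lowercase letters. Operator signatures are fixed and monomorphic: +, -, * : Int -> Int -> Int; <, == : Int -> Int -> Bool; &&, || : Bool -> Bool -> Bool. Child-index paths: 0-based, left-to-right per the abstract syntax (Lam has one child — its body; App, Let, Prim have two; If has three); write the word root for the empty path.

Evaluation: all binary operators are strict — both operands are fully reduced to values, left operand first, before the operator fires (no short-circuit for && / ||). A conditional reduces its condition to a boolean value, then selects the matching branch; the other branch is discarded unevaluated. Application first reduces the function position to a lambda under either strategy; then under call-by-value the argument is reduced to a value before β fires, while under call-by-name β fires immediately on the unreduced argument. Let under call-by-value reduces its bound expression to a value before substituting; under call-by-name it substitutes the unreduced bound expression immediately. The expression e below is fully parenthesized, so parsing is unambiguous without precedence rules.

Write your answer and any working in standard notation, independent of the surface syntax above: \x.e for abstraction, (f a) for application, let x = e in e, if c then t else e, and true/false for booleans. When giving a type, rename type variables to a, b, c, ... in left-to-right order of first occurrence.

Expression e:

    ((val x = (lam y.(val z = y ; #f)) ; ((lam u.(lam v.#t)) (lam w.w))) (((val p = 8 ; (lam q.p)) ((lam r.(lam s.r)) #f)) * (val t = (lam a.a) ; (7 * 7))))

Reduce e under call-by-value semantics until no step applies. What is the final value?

Trace:
step 0: ((let x = (\y.(let z = y in false)) in ((\u.(\v.true)) (\w.w))) (((let p = 8 in (\q.p)) ((\r.(\s.r)) false)) * (let t = (\a.a) in (7 * 7))))
step 1: [let@0] (((\u.(\v.true)) (\w.w)) (((let p = 8 in (\q.p)) ((\r.(\s.r)) false)) * (let t = (\a.a) in (7 * 7))))
step 2: [beta@0] ((\v.true) (((let p = 8 in (\q.p)) ((\r.(\s.r)) false)) * (let t = (\a.a) in (7 * 7))))
step 3: [let@1.0.0] ((\v.true) (((\q.8) ((\r.(\s.r)) false)) * (let t = (\a.a) in (7 * 7))))
step 4: [beta@1.0.1] ((\v.true) (((\q.8) (\s.false)) * (let t = (\a.a) in (7 * 7))))
step 5: [beta@1.0] ((\v.true) (8 * (let t = (\a.a) in (7 * 7))))
step 6: [let@1.1] ((\v.true) (8 * (7 * 7)))
step 7: [delta@1.1] ((\v.true) (8 * 49))
step 8: [delta@1] ((\v.true) 392)
step 9: [beta@root] true

Answer: true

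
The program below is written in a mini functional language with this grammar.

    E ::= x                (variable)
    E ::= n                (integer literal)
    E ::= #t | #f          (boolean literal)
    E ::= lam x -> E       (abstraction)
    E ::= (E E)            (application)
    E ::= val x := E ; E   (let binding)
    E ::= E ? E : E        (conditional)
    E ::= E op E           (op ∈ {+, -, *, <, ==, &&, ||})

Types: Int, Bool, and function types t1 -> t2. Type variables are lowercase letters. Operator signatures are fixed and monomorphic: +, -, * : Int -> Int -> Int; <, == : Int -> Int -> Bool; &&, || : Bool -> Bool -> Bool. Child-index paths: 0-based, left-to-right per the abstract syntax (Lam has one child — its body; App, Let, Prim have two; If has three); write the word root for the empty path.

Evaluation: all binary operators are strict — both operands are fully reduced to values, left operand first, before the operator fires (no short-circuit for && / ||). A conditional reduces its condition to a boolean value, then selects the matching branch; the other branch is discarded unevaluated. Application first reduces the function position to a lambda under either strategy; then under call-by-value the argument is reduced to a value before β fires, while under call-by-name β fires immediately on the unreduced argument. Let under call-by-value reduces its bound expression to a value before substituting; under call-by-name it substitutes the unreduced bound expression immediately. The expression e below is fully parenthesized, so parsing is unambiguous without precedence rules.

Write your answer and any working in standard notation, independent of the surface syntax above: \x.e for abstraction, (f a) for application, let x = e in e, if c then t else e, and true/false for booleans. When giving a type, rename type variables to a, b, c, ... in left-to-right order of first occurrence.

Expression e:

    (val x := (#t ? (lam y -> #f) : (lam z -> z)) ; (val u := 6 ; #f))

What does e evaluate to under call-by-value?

Trace:
step 0: (let x = (if true then (\y.false) else (\z.z)) in (let u = 6 in false))
step 1: [if@0] (let x = (\y.false) in (let u = 6 in false))
step 2: [let@root] (let u = 6 in false)
step 3: [let@root] false

Answer: false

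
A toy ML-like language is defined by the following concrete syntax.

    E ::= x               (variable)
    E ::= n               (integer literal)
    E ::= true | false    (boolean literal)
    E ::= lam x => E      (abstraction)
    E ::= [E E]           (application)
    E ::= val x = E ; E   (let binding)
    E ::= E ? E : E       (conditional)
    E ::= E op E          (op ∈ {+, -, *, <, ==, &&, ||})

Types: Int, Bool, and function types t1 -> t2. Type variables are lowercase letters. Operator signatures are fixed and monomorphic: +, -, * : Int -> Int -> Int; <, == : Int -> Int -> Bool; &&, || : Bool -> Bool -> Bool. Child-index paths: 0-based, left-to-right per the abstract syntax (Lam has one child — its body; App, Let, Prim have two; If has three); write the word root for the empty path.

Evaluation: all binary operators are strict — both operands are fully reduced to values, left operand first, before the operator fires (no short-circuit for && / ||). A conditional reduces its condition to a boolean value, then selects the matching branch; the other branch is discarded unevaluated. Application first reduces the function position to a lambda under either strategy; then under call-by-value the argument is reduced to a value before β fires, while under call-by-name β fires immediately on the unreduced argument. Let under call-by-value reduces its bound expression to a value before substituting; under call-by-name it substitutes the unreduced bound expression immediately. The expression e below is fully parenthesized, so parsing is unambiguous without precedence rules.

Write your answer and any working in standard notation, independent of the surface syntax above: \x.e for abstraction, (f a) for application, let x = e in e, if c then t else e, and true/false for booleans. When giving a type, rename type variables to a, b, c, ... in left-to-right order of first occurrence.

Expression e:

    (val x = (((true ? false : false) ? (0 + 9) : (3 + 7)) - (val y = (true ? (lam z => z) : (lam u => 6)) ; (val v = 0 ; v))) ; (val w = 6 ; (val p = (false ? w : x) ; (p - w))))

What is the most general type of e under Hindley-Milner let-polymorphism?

Derivation:
  unify Bool ~ Bool
  unify Bool ~ Bool
  unify Bool ~ Bool
  unify Int ~ Int
  unify Int ~ Int
  unify Int ~ Int
  unify Int ~ Int
  unify Int ~ Int
  unify Int ~ Int
  unify Bool ~ Bool
z : a
\z._ : a -> a
\u._ : b -> Int
  unify a -> a ~ b -> Int
  unify a ~ b
  unify b ~ Int
let y : Int -> Int
let v : Int
v : Int
  unify Int ~ Int
let x : Int
let w : Int
  unify Bool ~ Bool
w : Int
x : Int
  unify Int ~ Int
let p : Int
p : Int
  unify Int ~ Int
w : Int
  unify Int ~ Int

Answer: Int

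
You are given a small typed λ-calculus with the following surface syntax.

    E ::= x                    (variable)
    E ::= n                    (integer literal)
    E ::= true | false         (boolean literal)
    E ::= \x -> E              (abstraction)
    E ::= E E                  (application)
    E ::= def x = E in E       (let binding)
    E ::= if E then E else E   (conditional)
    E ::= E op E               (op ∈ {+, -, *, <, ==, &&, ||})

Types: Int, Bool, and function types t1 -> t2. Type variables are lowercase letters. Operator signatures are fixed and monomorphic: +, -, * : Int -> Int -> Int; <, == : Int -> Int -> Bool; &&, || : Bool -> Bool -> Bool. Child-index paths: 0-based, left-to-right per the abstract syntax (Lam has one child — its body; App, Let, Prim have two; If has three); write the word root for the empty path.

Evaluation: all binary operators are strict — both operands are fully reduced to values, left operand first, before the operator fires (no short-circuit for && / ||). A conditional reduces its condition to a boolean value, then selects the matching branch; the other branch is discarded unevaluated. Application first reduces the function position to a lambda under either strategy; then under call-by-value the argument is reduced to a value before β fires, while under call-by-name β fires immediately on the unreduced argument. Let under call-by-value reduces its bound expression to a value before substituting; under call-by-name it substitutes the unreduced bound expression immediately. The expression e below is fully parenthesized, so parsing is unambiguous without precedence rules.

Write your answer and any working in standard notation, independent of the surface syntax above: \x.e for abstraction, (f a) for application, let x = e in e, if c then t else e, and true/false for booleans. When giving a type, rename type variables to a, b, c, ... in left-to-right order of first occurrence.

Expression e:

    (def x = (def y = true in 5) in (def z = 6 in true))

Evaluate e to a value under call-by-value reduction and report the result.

Answer: true

Working:
step 0: (let x = (let y = true in 5) in (let z = 6 in true))
step 1: [let@0] (let x = 5 in (let z = 6 in true))
step 2: [let@root] (let z = 6 in true)
step 3: [let@root] true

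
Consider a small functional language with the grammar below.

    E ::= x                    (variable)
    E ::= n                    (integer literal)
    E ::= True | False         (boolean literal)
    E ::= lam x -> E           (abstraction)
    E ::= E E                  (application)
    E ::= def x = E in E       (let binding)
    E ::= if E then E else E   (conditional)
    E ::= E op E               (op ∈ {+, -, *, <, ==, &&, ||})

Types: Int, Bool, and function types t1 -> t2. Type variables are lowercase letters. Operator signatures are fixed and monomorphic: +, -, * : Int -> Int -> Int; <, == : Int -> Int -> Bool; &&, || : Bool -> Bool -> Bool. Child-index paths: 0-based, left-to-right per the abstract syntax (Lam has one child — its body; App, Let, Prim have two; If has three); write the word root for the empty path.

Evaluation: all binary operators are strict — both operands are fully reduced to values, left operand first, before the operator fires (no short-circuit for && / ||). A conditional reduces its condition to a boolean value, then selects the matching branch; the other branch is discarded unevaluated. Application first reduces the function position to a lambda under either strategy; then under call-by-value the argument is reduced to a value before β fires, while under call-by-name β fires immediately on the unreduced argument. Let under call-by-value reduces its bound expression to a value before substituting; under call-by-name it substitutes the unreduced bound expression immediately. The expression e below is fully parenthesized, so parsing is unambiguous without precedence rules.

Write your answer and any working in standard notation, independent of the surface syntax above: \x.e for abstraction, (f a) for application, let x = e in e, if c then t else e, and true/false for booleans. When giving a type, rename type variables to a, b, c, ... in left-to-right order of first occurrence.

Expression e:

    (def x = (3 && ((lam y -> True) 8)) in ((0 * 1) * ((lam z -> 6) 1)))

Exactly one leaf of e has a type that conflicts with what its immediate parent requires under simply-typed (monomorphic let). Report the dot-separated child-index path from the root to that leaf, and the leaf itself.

Trace:
  unify Int ~ Bool
  FAIL: mismatch Int ~ Bool

Answer: 0.0 : 3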